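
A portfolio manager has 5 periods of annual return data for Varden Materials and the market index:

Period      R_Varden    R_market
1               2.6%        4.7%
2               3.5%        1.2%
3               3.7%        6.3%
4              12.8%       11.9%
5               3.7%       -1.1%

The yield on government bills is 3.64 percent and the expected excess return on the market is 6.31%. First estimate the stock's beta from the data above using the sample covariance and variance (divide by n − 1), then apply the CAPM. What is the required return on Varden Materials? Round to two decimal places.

Mean R_i = (2.6 + 3.5 + 3.7 + 12.8 + 3.7) / 5 = 5.2600%
Mean R_m = (4.7 + 1.2 + 6.3 + 11.9 − 1.1) / 5 = 4.6000%
Σ(R_i − R̄_i)(R_m − R̄_m) = 67.0000  ⇒  Cov = 67.0000 / 4 = 16.7500
Σ(R_m − R̄_m)² = 100.2400  ⇒  Var(R_m) = 100.2400 / 4 = 25.0600
β = Cov / Var(R_m) = 16.7500 / 25.0600 = 0.6684
E(R) = R_f + β × MRP = 3.64% + 0.6684 × 6.31% = 7.86%

7.86%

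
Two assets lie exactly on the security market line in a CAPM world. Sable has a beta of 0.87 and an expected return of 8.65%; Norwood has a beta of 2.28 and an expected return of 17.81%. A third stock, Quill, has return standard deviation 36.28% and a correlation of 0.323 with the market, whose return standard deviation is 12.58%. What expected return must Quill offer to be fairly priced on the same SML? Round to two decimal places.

9.05%

MRP = (17.81% − 8.65%) / (2.28 − 0.87) = 6.4965%
R_f = 8.65% − 0.87 × 6.4965% = 2.9980%
β_Quill = ρ·σ_i/σ_m = 0.323 × 36.28 / 12.58 = 0.9315
E(R_Quill) = R_f + β × MRP = 2.9980% + 0.9315 × 6.4965% = 9.05%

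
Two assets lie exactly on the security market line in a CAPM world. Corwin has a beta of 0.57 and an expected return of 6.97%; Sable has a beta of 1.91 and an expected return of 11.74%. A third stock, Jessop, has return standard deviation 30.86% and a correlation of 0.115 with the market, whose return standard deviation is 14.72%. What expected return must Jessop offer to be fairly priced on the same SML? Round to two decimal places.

5.80%

MRP = (11.74% − 6.97%) / (1.91 − 0.57) = 3.5597%
R_f = 6.97% − 0.57 × 3.5597% = 4.9410%
β_Jessop = ρ·σ_i/σ_m = 0.115 × 30.86 / 14.72 = 0.2411
E(R_Jessop) = R_f + β × MRP = 4.9410% + 0.2411 × 3.5597% = 5.80%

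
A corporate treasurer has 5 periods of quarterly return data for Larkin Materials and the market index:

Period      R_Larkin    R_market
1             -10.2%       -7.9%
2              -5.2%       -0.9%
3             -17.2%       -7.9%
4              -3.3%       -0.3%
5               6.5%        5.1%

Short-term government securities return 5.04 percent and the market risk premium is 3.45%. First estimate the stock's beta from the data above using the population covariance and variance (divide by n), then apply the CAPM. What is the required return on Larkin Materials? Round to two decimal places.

10.22%

Mean R_i = (-10.2 − 5.2 − 17.2 − 3.3 + 6.5) / 5 = -5.8800%
Mean R_m = (-7.9 − 0.9 − 7.9 − 0.3 + 5.1) / 5 = -2.3800%
Σ(R_i − R̄_i)(R_m − R̄_m) = 185.3080  ⇒  Cov = 185.3080 / 5 = 37.0616
Σ(R_m − R̄_m)² = 123.4080  ⇒  Var(R_m) = 123.4080 / 5 = 24.6816
β = Cov / Var(R_m) = 37.0616 / 24.6816 = 1.5016
E(R) = R_f + β × MRP = 5.04% + 1.5016 × 3.45% = 10.22%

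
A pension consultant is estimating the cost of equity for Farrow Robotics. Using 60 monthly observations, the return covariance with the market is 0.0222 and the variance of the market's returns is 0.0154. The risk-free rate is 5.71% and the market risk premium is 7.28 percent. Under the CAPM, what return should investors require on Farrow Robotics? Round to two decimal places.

16.20%

β = Cov(R_i, R_m) / Var(R_m) = 0.0222 / 0.0154 = 1.4416
E(R) = R_f + β × MRP = 5.71% + 1.4416 × 7.28% = 16.20%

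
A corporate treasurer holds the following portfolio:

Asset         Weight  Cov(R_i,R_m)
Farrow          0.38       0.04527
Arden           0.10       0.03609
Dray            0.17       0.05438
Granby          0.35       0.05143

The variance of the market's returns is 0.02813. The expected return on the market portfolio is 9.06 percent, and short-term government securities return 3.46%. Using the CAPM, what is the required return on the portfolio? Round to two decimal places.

13.03%

β_Farrow = 0.04527 / 0.02813 = 1.6093
β_Arden = 0.03609 / 0.02813 = 1.2830
β_Dray = 0.05438 / 0.02813 = 1.9332
β_Granby = 0.05143 / 0.02813 = 1.8283
β_P = Σ w_i β_i = 0.38×1.6093 + 0.10×1.2830 + 0.17×1.9332 + 0.35×1.8283 = 1.7084
MRP = 9.06% − 3.46% = 5.60%
E(R_P) = R_f + β_P × MRP = 3.46% + 1.7084 × 5.60% = 13.03%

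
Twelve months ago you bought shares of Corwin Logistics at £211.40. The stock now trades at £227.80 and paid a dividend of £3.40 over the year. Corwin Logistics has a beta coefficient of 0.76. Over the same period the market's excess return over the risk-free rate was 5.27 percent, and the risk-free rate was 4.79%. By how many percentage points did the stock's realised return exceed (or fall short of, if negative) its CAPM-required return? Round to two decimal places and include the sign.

+0.57%

Realised HPR = (P1 + D1 − P0) / P0 = (227.80 + 3.40 − 211.40) / 211.40 = 19.80 / 211.40 = 9.3661%
CAPM required = R_f + β·MRP = 4.79% + 0.76 × 5.27% = 8.7952%
α = realised − required = 9.3661% − 8.7952% = +0.57%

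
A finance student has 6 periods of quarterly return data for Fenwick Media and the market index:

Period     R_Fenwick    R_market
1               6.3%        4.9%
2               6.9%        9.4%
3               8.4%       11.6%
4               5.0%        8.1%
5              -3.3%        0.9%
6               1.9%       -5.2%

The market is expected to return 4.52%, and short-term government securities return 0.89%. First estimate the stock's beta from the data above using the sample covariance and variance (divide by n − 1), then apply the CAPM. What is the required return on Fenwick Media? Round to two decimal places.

2.69%

Mean R_i = (6.3 + 6.9 + 8.4 + 5.0 − 3.3 + 1.9) / 6 = 4.2000%
Mean R_m = (4.9 + 9.4 + 11.6 + 8.1 + 0.9 − 5.2) / 6 = 4.9500%
Σ(R_i − R̄_i)(R_m − R̄_m) = 96.0800  ⇒  Cov = 96.0800 / 5 = 19.2160
Σ(R_m − R̄_m)² = 193.3750  ⇒  Var(R_m) = 193.3750 / 5 = 38.6750
β = Cov / Var(R_m) = 19.2160 / 38.6750 = 0.4969
MRP = 4.52% − 0.89% = 3.63%
E(R) = R_f + β × MRP = 0.89% + 0.4969 × 3.63% = 2.69%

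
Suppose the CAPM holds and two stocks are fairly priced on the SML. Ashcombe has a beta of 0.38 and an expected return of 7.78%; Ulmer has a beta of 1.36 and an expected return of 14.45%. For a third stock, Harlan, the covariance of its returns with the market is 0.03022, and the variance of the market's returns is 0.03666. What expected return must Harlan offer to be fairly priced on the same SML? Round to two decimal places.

MRP = (14.45% − 7.78%) / (1.36 − 0.38) = 6.8061%
R_f = 7.78% − 0.38 × 6.8061% = 5.1937%
β_Harlan = Cov / Var(R_m) = 0.03022 / 0.03666 = 0.8243
E(R_Harlan) = R_f + β × MRP = 5.1937% + 0.8243 × 6.8061% = 10.80%

10.80%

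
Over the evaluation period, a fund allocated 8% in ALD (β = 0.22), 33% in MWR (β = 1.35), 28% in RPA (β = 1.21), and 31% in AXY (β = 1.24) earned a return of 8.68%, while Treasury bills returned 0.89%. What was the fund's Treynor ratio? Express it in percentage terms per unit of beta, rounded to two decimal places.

β_P = 0.08×0.22 + 0.33×1.35 + 0.28×1.21 + 0.31×1.24 = 1.1863
Treynor = (R_P − R_f) / β_P = (8.68% − 0.89%) / 1.1863 = 7.79% / 1.1863 = 6.57%

6.57%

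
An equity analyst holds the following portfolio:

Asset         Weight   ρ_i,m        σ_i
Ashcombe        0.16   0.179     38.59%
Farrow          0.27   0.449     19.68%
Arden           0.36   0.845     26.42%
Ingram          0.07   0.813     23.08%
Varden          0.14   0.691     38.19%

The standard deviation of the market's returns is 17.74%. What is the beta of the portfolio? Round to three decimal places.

0.932

β_Ashcombe = 0.179 × 38.59% / 17.74% = 0.3894
β_Farrow = 0.449 × 19.68% / 17.74% = 0.4981
β_Arden = 0.845 × 26.42% / 17.74% = 1.2584
β_Ingram = 0.813 × 23.08% / 17.74% = 1.0577
β_Varden = 0.691 × 38.19% / 17.74% = 1.4876
β_P = Σ w_i β_i = 0.16×0.3894 + 0.27×0.4981 + 0.36×1.2584 + 0.07×1.0577 + 0.14×1.4876 = 0.9321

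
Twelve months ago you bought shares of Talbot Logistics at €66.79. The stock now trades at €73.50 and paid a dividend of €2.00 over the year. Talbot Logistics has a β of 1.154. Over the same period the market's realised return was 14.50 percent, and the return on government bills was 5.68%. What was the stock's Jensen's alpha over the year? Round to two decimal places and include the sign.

-2.82%

Realised HPR = (P1 + D1 − P0) / P0 = (73.50 + 2.00 − 66.79) / 66.79 = 8.71 / 66.79 = 13.0409%
MRP = 14.50% − 5.68% = 8.82%
CAPM required = R_f + β·MRP = 5.68% + 1.154 × 8.82% = 15.85828%
α = realised − required = 13.0409% − 15.85828% = -2.82%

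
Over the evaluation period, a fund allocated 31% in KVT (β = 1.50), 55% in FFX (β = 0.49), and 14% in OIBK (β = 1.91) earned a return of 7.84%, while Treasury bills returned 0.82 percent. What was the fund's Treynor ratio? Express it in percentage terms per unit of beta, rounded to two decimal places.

β_P = 0.31×1.50 + 0.55×0.49 + 0.14×1.91 = 1.0019
Treynor = (R_P − R_f) / β_P = (7.84% − 0.82%) / 1.0019 = 7.02% / 1.0019 = 7.01%

7.01%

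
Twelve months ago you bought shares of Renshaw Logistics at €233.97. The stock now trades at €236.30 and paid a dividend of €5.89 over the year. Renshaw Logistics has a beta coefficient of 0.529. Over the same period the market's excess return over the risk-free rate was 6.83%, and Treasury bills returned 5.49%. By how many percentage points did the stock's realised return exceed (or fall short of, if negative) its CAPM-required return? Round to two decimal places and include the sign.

Realised HPR = (P1 + D1 − P0) / P0 = (236.30 + 5.89 − 233.97) / 233.97 = 8.22 / 233.97 = 3.5133%
CAPM required = R_f + β·MRP = 5.49% + 0.529 × 6.83% = 9.10307%
α = realised − required = 3.5133% − 9.10307% = -5.59%

-5.59%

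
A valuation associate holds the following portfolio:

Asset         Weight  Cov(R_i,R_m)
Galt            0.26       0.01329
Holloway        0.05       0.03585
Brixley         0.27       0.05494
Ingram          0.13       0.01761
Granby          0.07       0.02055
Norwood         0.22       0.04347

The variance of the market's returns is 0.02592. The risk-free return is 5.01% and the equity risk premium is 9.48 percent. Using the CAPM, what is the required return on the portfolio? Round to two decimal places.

17.22%

β_Galt = 0.01329 / 0.02592 = 0.5127
β_Holloway = 0.03585 / 0.02592 = 1.3831
β_Brixley = 0.05494 / 0.02592 = 2.1196
β_Ingram = 0.01761 / 0.02592 = 0.6794
β_Granby = 0.02055 / 0.02592 = 0.7928
β_Norwood = 0.04347 / 0.02592 = 1.6771
β_P = Σ w_i β_i = 0.26×0.5127 + 0.05×1.3831 + 0.27×2.1196 + 0.13×0.6794 + 0.07×0.7928 + 0.22×1.6771 = 1.2875
E(R_P) = R_f + β_P × MRP = 5.01% + 1.2875 × 9.48% = 17.22%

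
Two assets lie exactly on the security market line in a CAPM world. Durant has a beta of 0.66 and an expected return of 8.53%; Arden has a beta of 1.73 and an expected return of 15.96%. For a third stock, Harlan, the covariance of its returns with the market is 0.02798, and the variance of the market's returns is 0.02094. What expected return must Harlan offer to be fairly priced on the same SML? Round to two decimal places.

13.23%

MRP = (15.96% − 8.53%) / (1.73 − 0.66) = 6.9439%
R_f = 8.53% − 0.66 × 6.9439% = 3.9470%
β_Harlan = Cov / Var(R_m) = 0.02798 / 0.02094 = 1.3362
E(R_Harlan) = R_f + β × MRP = 3.9470% + 1.3362 × 6.9439% = 13.23%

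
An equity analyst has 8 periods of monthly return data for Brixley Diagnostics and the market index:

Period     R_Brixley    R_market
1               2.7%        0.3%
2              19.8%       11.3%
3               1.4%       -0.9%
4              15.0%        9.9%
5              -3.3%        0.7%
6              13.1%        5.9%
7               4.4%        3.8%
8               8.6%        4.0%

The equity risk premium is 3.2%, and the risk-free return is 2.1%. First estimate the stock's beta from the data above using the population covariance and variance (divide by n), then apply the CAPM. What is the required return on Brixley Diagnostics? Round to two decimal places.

Mean R_i = (2.7 + 19.8 + 1.4 + 15.0 − 3.3 + 13.1 + 4.4 + 8.6) / 8 = 7.7125%
Mean R_m = (0.3 + 11.3 − 0.9 + 9.9 + 0.7 + 5.9 + 3.8 + 4.0) / 8 = 4.3750%
Σ(R_i − R̄_i)(R_m − R̄_m) = 227.9525  ⇒  Cov = 227.9525 / 8 = 28.4941
Σ(R_m − R̄_m)² = 139.2150  ⇒  Var(R_m) = 139.2150 / 8 = 17.4019
β = Cov / Var(R_m) = 28.4941 / 17.4019 = 1.6374
E(R) = R_f + β × MRP = 2.1% + 1.6374 × 3.2% = 7.34%

7.34%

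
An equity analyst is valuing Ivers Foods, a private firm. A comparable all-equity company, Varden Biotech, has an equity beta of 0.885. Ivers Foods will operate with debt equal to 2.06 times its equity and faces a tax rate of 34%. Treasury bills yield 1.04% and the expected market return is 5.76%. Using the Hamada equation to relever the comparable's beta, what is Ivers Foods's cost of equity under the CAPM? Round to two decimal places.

β_L = β_U × [1 + (1 − t)(D/E)] = 0.885 × [1 + (1 − 0.34) × 2.06]
    = 0.885 × [1 + 0.66 × 2.06] = 0.885 × 2.3596 = 2.0882
MRP = 5.76% − 1.04% = 4.72%
E(R) = R_f + β_L × MRP = 1.04% + 2.0882 × 4.72% = 10.90%

10.90%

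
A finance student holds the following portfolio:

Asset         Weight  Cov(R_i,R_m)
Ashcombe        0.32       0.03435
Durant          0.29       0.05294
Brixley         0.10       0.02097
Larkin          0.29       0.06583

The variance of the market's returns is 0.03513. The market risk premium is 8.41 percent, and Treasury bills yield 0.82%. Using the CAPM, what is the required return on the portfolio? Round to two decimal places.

12.20%

β_Ashcombe = 0.03435 / 0.03513 = 0.9778
β_Durant = 0.05294 / 0.03513 = 1.5070
β_Brixley = 0.02097 / 0.03513 = 0.5969
β_Larkin = 0.06583 / 0.03513 = 1.8739
β_P = Σ w_i β_i = 0.32×0.9778 + 0.29×1.5070 + 0.10×0.5969 + 0.29×1.8739 = 1.3530
E(R_P) = R_f + β_P × MRP = 0.82% + 1.3530 × 8.41% = 12.20%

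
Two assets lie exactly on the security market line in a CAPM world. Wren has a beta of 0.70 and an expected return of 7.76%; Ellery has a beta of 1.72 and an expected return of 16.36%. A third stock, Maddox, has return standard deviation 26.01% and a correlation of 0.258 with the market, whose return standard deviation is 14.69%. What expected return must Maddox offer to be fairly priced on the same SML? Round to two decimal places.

5.71%

MRP = (16.36% − 7.76%) / (1.72 − 0.70) = 8.4314%
R_f = 7.76% − 0.70 × 8.4314% = 1.8580%
β_Maddox = ρ·σ_i/σ_m = 0.258 × 26.01 / 14.69 = 0.4568
E(R_Maddox) = R_f + β × MRP = 1.8580% + 0.4568 × 8.4314% = 5.71%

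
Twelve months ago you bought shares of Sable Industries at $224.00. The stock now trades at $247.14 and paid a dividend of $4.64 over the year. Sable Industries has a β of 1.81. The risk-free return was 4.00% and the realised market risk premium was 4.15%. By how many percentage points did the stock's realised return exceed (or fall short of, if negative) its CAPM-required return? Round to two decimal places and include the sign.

+0.89%

Realised HPR = (P1 + D1 − P0) / P0 = (247.14 + 4.64 − 224.00) / 224.00 = 27.78 / 224.00 = 12.4018%
CAPM required = R_f + β·MRP = 4.00% + 1.81 × 4.15% = 11.5115%
α = realised − required = 12.4018% − 11.5115% = +0.89%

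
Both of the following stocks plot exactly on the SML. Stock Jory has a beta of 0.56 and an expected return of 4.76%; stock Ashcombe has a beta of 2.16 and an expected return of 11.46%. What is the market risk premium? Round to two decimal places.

4.19%

Both satisfy E(R) = R_f + β·MRP, so the slope of the SML is
MRP = (11.46% − 4.76%) / (2.16 − 0.56) = 6.70% / 1.60 = 4.1875%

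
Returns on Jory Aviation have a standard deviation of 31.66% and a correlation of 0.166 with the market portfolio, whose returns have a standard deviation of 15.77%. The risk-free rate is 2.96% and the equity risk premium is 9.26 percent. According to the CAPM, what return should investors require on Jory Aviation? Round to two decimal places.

β = ρ × σ_i / σ_m = 0.166 × 31.66% / 15.77% = 0.3333
E(R) = 2.96% + 0.3333 × 9.26% = 6.05%

6.05%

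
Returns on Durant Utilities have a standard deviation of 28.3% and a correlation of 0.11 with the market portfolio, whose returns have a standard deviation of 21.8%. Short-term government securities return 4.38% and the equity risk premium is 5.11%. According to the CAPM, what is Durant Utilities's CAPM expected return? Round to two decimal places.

β = ρ × σ_i / σ_m = 0.11 × 28.3% / 21.8% = 0.1428
E(R) = 4.38% + 0.1428 × 5.11% = 5.11%

5.11%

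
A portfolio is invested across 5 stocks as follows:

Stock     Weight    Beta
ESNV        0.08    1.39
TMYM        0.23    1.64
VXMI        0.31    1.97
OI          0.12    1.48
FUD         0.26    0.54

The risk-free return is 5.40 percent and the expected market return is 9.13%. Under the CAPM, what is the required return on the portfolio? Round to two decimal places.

β_P = Σ w_i β_i = 0.08×1.39 + 0.23×1.64 + 0.31×1.97 + 0.12×1.48 + 0.26×0.54 = 1.4171
MRP = 9.13% − 5.40% = 3.73%
E(R_P) = R_f + β_P × MRP = 5.40% + 1.4171 × 3.73% = 10.69%

10.69%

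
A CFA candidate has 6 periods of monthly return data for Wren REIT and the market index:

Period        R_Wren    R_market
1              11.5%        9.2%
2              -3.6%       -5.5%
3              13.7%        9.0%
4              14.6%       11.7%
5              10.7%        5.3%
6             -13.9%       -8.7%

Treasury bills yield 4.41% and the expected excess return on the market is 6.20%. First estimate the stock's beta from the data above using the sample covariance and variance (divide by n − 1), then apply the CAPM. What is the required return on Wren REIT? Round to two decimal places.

Mean R_i = (11.5 − 3.6 + 13.7 + 14.6 + 10.7 − 13.9) / 6 = 5.5000%
Mean R_m = (9.2 − 5.5 + 9.0 + 11.7 + 5.3 − 8.7) / 6 = 3.5000%
Σ(R_i − R̄_i)(R_m − R̄_m) = 481.8600  ⇒  Cov = 481.8600 / 5 = 96.3720
Σ(R_m − R̄_m)² = 363.0600  ⇒  Var(R_m) = 363.0600 / 5 = 72.6120
β = Cov / Var(R_m) = 96.3720 / 72.6120 = 1.3272
E(R) = R_f + β × MRP = 4.41% + 1.3272 × 6.20% = 12.64%

12.64%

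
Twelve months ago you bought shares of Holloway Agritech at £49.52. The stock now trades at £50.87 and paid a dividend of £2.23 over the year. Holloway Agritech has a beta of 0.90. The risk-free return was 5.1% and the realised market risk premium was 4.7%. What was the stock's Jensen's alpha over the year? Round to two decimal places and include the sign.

Realised HPR = (P1 + D1 − P0) / P0 = (50.87 + 2.23 − 49.52) / 49.52 = 3.58 / 49.52 = 7.2294%
CAPM required = R_f + β·MRP = 5.1% + 0.90 × 4.7% = 9.3300%
α = realised − required = 7.2294% − 9.3300% = -2.10%

-2.10%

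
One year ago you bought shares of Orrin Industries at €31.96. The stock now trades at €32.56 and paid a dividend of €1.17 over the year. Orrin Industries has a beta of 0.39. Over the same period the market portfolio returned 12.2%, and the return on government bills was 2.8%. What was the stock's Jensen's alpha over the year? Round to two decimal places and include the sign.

-0.93%

Realised HPR = (P1 + D1 − P0) / P0 = (32.56 + 1.17 − 31.96) / 31.96 = 1.77 / 31.96 = 5.5382%
MRP = 12.2% − 2.8% = 9.40%
CAPM required = R_f + β·MRP = 2.8% + 0.39 × 9.4% = 6.4660%
α = realised − required = 5.5382% − 6.4660% = -0.93%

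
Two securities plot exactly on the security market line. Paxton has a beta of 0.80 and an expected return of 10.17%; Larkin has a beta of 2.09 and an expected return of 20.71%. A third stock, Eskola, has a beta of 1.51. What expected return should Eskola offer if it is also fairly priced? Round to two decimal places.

MRP (SML slope) = (20.71% − 10.17%) / (2.09 − 0.80) = 10.54% / 1.29 = 8.1705%
R_f (intercept) = 10.17% − 0.80 × 8.1705% = 3.6336%
E(R_Eskola) = R_f + β × MRP = 3.6336% + 1.51 × 8.1705% = 15.97%

15.97%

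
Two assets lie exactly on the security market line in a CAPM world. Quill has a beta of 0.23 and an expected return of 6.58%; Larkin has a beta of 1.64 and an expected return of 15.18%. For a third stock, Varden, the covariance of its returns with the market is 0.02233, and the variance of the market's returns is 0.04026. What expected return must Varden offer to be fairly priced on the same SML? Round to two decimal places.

MRP = (15.18% − 6.58%) / (1.64 − 0.23) = 6.0993%
R_f = 6.58% − 0.23 × 6.0993% = 5.1772%
β_Varden = Cov / Var(R_m) = 0.02233 / 0.04026 = 0.5546
E(R_Varden) = R_f + β × MRP = 5.1772% + 0.5546 × 6.0993% = 8.56%

8.56%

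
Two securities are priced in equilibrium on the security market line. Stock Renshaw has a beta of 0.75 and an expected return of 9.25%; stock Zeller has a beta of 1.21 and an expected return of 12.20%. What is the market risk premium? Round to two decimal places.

Both satisfy E(R) = R_f + β·MRP, so the slope of the SML is
MRP = (12.20% − 9.25%) / (1.21 − 0.75) = 2.95% / 0.46 = 6.4130%

6.41%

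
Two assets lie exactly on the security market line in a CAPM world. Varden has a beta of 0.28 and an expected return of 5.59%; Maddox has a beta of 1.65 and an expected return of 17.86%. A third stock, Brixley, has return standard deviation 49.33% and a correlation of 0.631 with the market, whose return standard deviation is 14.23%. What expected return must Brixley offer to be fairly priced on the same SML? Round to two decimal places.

MRP = (17.86% − 5.59%) / (1.65 − 0.28) = 8.9562%
R_f = 5.59% − 0.28 × 8.9562% = 3.0823%
β_Brixley = ρ·σ_i/σ_m = 0.631 × 49.33 / 14.23 = 2.1874
E(R_Brixley) = R_f + β × MRP = 3.0823% + 2.1874 × 8.9562% = 22.67%

22.67%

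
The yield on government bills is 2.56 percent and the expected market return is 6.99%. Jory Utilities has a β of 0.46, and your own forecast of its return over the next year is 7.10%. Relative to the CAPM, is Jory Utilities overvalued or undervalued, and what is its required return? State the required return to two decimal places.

MRP = 6.99% − 2.56% = 4.43%
Required return = R_f + β·MRP = 2.56% + 0.46 × 4.43% = 4.60%
Forecast 7.10% > required 4.60% → the stock plots above the SML → undervalued.

Undervalued; required return 4.60%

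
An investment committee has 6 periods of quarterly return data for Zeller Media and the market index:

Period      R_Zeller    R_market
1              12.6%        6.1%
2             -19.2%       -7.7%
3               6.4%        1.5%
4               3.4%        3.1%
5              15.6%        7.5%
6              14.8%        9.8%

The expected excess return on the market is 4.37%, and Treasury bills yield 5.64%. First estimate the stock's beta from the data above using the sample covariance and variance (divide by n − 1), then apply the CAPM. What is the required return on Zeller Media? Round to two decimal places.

Mean R_i = (12.6 − 19.2 + 6.4 + 3.4 + 15.6 + 14.8) / 6 = 5.6000%
Mean R_m = (6.1 − 7.7 + 1.5 + 3.1 + 7.5 + 9.8) / 6 = 3.3833%
Σ(R_i − R̄_i)(R_m − R̄_m) = 393.2000  ⇒  Cov = 393.2000 / 5 = 78.6400
Σ(R_m − R̄_m)² = 191.9683  ⇒  Var(R_m) = 191.9683 / 5 = 38.3937
β = Cov / Var(R_m) = 78.6400 / 38.3937 = 2.0483
E(R) = R_f + β × MRP = 5.64% + 2.0483 × 4.37% = 14.59%

14.59%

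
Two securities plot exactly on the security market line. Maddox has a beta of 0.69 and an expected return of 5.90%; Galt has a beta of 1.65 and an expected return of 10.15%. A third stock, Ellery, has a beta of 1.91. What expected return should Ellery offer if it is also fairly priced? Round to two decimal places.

11.30%

MRP (SML slope) = (10.15% − 5.90%) / (1.65 − 0.69) = 4.25% / 0.96 = 4.4271%
R_f (intercept) = 5.90% − 0.69 × 4.4271% = 2.8453%
E(R_Ellery) = R_f + β × MRP = 2.8453% + 1.91 × 4.4271% = 11.30%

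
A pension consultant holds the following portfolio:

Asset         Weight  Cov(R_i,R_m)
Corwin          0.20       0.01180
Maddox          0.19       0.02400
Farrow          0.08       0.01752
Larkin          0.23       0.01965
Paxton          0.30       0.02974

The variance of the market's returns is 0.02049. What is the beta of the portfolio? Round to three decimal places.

1.062

β_Corwin = 0.01180 / 0.02049 = 0.5759
β_Maddox = 0.02400 / 0.02049 = 1.1713
β_Farrow = 0.01752 / 0.02049 = 0.8551
β_Larkin = 0.01965 / 0.02049 = 0.9590
β_Paxton = 0.02974 / 0.02049 = 1.4514
β_P = Σ w_i β_i = 0.20×0.5759 + 0.19×1.1713 + 0.08×0.8551 + 0.23×0.9590 + 0.30×1.4514 = 1.0621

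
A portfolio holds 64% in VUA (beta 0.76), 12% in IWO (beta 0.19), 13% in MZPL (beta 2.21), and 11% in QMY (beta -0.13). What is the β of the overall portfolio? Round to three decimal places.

0.782

β_P = Σ w_i β_i = 0.64×0.76 + 0.12×0.19 + 0.13×2.21 + 0.11×-0.13 = 0.7822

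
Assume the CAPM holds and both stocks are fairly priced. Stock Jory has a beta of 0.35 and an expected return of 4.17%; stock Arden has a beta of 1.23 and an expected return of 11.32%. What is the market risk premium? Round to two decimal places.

Both satisfy E(R) = R_f + β·MRP, so the slope of the SML is
MRP = (11.32% − 4.17%) / (1.23 − 0.35) = 7.15% / 0.88 = 8.1250%

8.13%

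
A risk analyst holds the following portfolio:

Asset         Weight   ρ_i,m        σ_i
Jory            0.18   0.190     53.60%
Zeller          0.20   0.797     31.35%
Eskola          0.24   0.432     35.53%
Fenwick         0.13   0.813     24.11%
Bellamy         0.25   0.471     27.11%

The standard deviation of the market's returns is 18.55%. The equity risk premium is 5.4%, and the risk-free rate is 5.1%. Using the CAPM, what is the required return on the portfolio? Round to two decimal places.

9.83%

β_Jory = 0.190 × 53.60% / 18.55% = 0.5490
β_Zeller = 0.797 × 31.35% / 18.55% = 1.3470
β_Eskola = 0.432 × 35.53% / 18.55% = 0.8274
β_Fenwick = 0.813 × 24.11% / 18.55% = 1.0567
β_Bellamy = 0.471 × 27.11% / 18.55% = 0.6883
β_P = Σ w_i β_i = 0.18×0.5490 + 0.20×1.3470 + 0.24×0.8274 + 0.13×1.0567 + 0.25×0.6883 = 0.8762
E(R_P) = R_f + β_P × MRP = 5.1% + 0.8762 × 5.4% = 9.83%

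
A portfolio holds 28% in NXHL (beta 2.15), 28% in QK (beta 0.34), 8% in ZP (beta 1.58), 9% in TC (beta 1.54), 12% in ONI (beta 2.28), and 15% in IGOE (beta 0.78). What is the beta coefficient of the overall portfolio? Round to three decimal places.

β_P = Σ w_i β_i = 0.28×2.15 + 0.28×0.34 + 0.08×1.58 + 0.09×1.54 + 0.12×2.28 + 0.15×0.78 = 1.3528

1.353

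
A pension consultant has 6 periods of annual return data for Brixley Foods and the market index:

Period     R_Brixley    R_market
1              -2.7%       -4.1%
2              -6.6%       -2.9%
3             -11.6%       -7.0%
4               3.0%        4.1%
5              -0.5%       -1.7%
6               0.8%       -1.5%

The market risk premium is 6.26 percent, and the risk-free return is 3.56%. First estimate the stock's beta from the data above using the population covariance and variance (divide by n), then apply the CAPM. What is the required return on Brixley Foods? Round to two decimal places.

11.43%

Mean R_i = (-2.7 − 6.6 − 11.6 + 3.0 − 0.5 + 0.8) / 6 = -2.9333%
Mean R_m = (-4.1 − 2.9 − 7.0 + 4.1 − 1.7 − 1.5) / 6 = -2.1833%
Σ(R_i − R̄_i)(R_m − R̄_m) = 84.9333  ⇒  Cov = 84.9333 / 6 = 14.1556
Σ(R_m − R̄_m)² = 67.5683  ⇒  Var(R_m) = 67.5683 / 6 = 11.2614
β = Cov / Var(R_m) = 14.1556 / 11.2614 = 1.2570
E(R) = R_f + β × MRP = 3.56% + 1.2570 × 6.26% = 11.43%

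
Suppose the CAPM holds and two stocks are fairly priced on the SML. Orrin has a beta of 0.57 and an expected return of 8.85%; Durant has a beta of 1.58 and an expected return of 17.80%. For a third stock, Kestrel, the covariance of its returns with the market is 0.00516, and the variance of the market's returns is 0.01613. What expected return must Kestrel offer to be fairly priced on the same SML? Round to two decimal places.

6.63%

MRP = (17.80% − 8.85%) / (1.58 − 0.57) = 8.8614%
R_f = 8.85% − 0.57 × 8.8614% = 3.7990%
β_Kestrel = Cov / Var(R_m) = 0.00516 / 0.01613 = 0.3199
E(R_Kestrel) = R_f + β × MRP = 3.7990% + 0.3199 × 8.8614% = 6.63%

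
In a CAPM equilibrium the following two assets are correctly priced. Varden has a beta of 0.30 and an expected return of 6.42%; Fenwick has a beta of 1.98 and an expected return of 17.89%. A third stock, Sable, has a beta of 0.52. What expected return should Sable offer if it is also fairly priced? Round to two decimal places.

7.92%

MRP (SML slope) = (17.89% − 6.42%) / (1.98 − 0.30) = 11.47% / 1.68 = 6.8274%
R_f (intercept) = 6.42% − 0.30 × 6.8274% = 4.3718%
E(R_Sable) = R_f + β × MRP = 4.3718% + 0.52 × 6.8274% = 7.92%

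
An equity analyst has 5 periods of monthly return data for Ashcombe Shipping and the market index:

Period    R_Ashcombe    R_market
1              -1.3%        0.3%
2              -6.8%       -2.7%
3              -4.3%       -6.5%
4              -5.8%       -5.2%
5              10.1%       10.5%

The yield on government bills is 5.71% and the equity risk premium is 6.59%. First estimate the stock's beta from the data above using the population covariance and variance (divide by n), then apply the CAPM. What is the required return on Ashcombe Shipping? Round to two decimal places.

Mean R_i = (-1.3 − 6.8 − 4.3 − 5.8 + 10.1) / 5 = -1.6200%
Mean R_m = (0.3 − 2.7 − 6.5 − 5.2 + 10.5) / 5 = -0.7200%
Σ(R_i − R̄_i)(R_m − R̄_m) = 176.2980  ⇒  Cov = 176.2980 / 5 = 35.2596
Σ(R_m − R̄_m)² = 184.3280  ⇒  Var(R_m) = 184.3280 / 5 = 36.8656
β = Cov / Var(R_m) = 35.2596 / 36.8656 = 0.9564
E(R) = R_f + β × MRP = 5.71% + 0.9564 × 6.59% = 12.01%

12.01%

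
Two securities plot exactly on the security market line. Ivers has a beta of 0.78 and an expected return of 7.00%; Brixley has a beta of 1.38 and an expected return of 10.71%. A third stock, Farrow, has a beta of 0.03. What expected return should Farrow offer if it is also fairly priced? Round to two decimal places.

2.36%

MRP (SML slope) = (10.71% − 7.00%) / (1.38 − 0.78) = 3.71% / 0.60 = 6.1833%
R_f (intercept) = 7.00% − 0.78 × 6.1833% = 2.1770%
E(R_Farrow) = R_f + β × MRP = 2.1770% + 0.03 × 6.1833% = 2.36%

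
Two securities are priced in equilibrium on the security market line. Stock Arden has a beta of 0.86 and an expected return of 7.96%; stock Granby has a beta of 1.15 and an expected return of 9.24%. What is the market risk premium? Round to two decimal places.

4.41%

Both satisfy E(R) = R_f + β·MRP, so the slope of the SML is
MRP = (9.24% − 7.96%) / (1.15 − 0.86) = 1.28% / 0.29 = 4.4138%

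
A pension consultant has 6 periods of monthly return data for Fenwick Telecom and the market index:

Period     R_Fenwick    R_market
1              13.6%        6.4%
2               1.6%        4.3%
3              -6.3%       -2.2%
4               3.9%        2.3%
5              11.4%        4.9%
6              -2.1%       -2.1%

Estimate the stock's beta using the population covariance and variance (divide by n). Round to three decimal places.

1.890

Mean R_i = (13.6 + 1.6 − 6.3 + 3.9 + 11.4 − 2.1) / 6 = 3.6833%
Mean R_m = (6.4 + 4.3 − 2.2 + 2.3 + 4.9 − 2.1) / 6 = 2.2667%
Σ(R_i − R̄_i)(R_m − R̄_m) = 126.9267  ⇒  Cov = 126.9267 / 6 = 21.1545
Σ(R_m − R̄_m)² = 67.1733  ⇒  Var(R_m) = 67.1733 / 6 = 11.1956
β = Cov / Var(R_m) = 21.1545 / 11.1956 = 1.8895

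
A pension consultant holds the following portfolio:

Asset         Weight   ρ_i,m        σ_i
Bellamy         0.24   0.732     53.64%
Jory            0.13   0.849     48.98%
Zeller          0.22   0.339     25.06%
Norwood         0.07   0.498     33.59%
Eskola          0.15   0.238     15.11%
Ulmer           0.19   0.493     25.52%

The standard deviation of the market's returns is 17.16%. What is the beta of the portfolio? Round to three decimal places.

β_Bellamy = 0.732 × 53.64% / 17.16% = 2.2881
β_Jory = 0.849 × 48.98% / 17.16% = 2.4233
β_Zeller = 0.339 × 25.06% / 17.16% = 0.4951
β_Norwood = 0.498 × 33.59% / 17.16% = 0.9748
β_Eskola = 0.238 × 15.11% / 17.16% = 0.2096
β_Ulmer = 0.493 × 25.52% / 17.16% = 0.7332
β_P = Σ w_i β_i = 0.24×2.2881 + 0.13×2.4233 + 0.22×0.4951 + 0.07×0.9748 + 0.15×0.2096 + 0.19×0.7332 = 1.2121

1.212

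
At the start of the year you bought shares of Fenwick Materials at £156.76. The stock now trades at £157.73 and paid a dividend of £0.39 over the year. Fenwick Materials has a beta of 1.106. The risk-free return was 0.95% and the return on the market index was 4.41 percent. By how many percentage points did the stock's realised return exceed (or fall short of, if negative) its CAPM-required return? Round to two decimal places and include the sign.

Realised HPR = (P1 + D1 − P0) / P0 = (157.73 + 0.39 − 156.76) / 156.76 = 1.36 / 156.76 = 0.8676%
MRP = 4.41% − 0.95% = 3.46%
CAPM required = R_f + β·MRP = 0.95% + 1.106 × 3.46% = 4.77676%
α = realised − required = 0.8676% − 4.77676% = -3.91%

-3.91%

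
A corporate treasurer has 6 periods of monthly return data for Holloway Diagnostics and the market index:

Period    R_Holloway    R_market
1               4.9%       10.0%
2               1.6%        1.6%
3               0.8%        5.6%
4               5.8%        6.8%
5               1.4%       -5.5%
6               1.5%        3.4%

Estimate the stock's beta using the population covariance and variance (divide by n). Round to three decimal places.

Mean R_i = (4.9 + 1.6 + 0.8 + 5.8 + 1.4 + 1.5) / 6 = 2.6667%
Mean R_m = (10.0 + 1.6 + 5.6 + 6.8 − 5.5 + 3.4) / 6 = 3.6500%
Σ(R_i − R̄_i)(R_m − R̄_m) = 34.4800  ⇒  Cov = 34.4800 / 6 = 5.7467
Σ(R_m − R̄_m)² = 142.0350  ⇒  Var(R_m) = 142.0350 / 6 = 23.6725
β = Cov / Var(R_m) = 5.7467 / 23.6725 = 0.2428

0.243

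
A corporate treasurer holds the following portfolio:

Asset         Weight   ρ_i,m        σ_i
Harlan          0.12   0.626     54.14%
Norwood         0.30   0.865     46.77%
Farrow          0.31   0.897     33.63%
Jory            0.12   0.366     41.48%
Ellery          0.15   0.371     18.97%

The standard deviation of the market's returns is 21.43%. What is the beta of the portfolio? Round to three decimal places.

β_Harlan = 0.626 × 54.14% / 21.43% = 1.5815
β_Norwood = 0.865 × 46.77% / 21.43% = 1.8878
β_Farrow = 0.897 × 33.63% / 21.43% = 1.4077
β_Jory = 0.366 × 41.48% / 21.43% = 0.7084
β_Ellery = 0.371 × 18.97% / 21.43% = 0.3284
β_P = Σ w_i β_i = 0.12×1.5815 + 0.30×1.8878 + 0.31×1.4077 + 0.12×0.7084 + 0.15×0.3284 = 1.3268

1.327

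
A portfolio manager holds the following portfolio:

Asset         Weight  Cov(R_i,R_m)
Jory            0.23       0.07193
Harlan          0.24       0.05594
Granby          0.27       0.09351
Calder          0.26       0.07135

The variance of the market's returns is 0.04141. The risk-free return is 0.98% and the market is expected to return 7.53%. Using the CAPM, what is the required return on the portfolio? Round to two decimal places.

12.65%

β_Jory = 0.07193 / 0.04141 = 1.7370
β_Harlan = 0.05594 / 0.04141 = 1.3509
β_Granby = 0.09351 / 0.04141 = 2.2582
β_Calder = 0.07135 / 0.04141 = 1.7230
β_P = Σ w_i β_i = 0.23×1.7370 + 0.24×1.3509 + 0.27×2.2582 + 0.26×1.7230 = 1.7814
MRP = 7.53% − 0.98% = 6.55%
E(R_P) = R_f + β_P × MRP = 0.98% + 1.7814 × 6.55% = 12.65%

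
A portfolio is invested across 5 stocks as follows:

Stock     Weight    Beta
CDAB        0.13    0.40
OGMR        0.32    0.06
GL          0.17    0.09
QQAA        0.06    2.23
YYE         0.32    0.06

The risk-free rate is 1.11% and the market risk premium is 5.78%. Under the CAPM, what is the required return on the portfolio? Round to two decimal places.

β_P = Σ w_i β_i = 0.13×0.40 + 0.32×0.06 + 0.17×0.09 + 0.06×2.23 + 0.32×0.06 = 0.2395
E(R_P) = R_f + β_P × MRP = 1.11% + 0.2395 × 5.78% = 2.49%

2.49%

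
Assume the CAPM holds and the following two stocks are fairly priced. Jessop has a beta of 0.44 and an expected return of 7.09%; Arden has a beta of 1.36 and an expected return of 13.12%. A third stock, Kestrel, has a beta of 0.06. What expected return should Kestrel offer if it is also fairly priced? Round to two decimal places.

MRP (SML slope) = (13.12% − 7.09%) / (1.36 − 0.44) = 6.03% / 0.92 = 6.5543%
R_f (intercept) = 7.09% − 0.44 × 6.5543% = 4.2061%
E(R_Kestrel) = R_f + β × MRP = 4.2061% + 0.06 × 6.5543% = 4.60%

4.60%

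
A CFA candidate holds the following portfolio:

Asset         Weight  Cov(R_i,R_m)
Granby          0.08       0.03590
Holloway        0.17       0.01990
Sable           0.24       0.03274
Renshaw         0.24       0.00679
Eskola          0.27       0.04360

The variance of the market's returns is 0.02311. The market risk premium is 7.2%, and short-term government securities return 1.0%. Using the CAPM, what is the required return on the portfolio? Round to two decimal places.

9.57%

β_Granby = 0.03590 / 0.02311 = 1.5534
β_Holloway = 0.01990 / 0.02311 = 0.8611
β_Sable = 0.03274 / 0.02311 = 1.4167
β_Renshaw = 0.00679 / 0.02311 = 0.2938
β_Eskola = 0.04360 / 0.02311 = 1.8866
β_P = Σ w_i β_i = 0.08×1.5534 + 0.17×0.8611 + 0.24×1.4167 + 0.24×0.2938 + 0.27×1.8866 = 1.1906
E(R_P) = R_f + β_P × MRP = 1.0% + 1.1906 × 7.2% = 9.57%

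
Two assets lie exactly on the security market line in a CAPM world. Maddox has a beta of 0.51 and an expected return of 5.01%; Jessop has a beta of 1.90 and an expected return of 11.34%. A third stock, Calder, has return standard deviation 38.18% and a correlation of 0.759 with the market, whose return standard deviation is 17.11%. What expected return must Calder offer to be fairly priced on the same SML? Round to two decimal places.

MRP = (11.34% − 5.01%) / (1.90 − 0.51) = 4.5540%
R_f = 5.01% − 0.51 × 4.5540% = 2.6875%
β_Calder = ρ·σ_i/σ_m = 0.759 × 38.18 / 17.11 = 1.6937
E(R_Calder) = R_f + β × MRP = 2.6875% + 1.6937 × 4.5540% = 10.40%

10.40%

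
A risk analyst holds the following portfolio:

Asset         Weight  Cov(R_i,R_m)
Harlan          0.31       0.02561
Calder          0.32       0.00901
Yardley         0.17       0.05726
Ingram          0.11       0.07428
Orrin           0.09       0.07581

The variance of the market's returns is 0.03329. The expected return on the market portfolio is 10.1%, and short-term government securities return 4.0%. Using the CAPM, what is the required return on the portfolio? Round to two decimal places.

β_Harlan = 0.02561 / 0.03329 = 0.7693
β_Calder = 0.00901 / 0.03329 = 0.2707
β_Yardley = 0.05726 / 0.03329 = 1.7200
β_Ingram = 0.07428 / 0.03329 = 2.2313
β_Orrin = 0.07581 / 0.03329 = 2.2773
β_P = Σ w_i β_i = 0.31×0.7693 + 0.32×0.2707 + 0.17×1.7200 + 0.11×2.2313 + 0.09×2.2773 = 1.0679
MRP = 10.1% − 4.0% = 6.10%
E(R_P) = R_f + β_P × MRP = 4.0% + 1.0679 × 6.1% = 10.51%

10.51%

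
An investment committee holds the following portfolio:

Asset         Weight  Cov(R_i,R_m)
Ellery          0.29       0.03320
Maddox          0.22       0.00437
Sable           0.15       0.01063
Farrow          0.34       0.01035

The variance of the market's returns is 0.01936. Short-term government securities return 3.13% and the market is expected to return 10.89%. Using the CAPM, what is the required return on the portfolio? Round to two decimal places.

9.42%

β_Ellery = 0.03320 / 0.01936 = 1.7149
β_Maddox = 0.00437 / 0.01936 = 0.2257
β_Sable = 0.01063 / 0.01936 = 0.5491
β_Farrow = 0.01035 / 0.01936 = 0.5346
β_P = Σ w_i β_i = 0.29×1.7149 + 0.22×0.2257 + 0.15×0.5491 + 0.34×0.5346 = 0.8111
MRP = 10.89% − 3.13% = 7.76%
E(R_P) = R_f + β_P × MRP = 3.13% + 0.8111 × 7.76% = 9.42%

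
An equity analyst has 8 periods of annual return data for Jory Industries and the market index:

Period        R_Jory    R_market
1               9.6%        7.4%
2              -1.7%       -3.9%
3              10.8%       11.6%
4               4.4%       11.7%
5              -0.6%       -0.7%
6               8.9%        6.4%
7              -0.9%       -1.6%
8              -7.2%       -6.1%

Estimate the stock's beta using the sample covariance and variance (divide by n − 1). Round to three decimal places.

0.824

Mean R_i = (9.6 − 1.7 + 10.8 + 4.4 − 0.6 + 8.9 − 0.9 − 7.2) / 8 = 2.9125%
Mean R_m = (7.4 − 3.9 + 11.6 + 11.7 − 0.7 + 6.4 − 1.6 − 6.1) / 8 = 3.1000%
Σ(R_i − R̄_i)(R_m − R̄_m) = 284.9400  ⇒  Cov = 284.9400 / 7 = 40.7057
Σ(R_m − R̄_m)² = 345.7600  ⇒  Var(R_m) = 345.7600 / 7 = 49.3943
β = Cov / Var(R_m) = 40.7057 / 49.3943 = 0.8241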